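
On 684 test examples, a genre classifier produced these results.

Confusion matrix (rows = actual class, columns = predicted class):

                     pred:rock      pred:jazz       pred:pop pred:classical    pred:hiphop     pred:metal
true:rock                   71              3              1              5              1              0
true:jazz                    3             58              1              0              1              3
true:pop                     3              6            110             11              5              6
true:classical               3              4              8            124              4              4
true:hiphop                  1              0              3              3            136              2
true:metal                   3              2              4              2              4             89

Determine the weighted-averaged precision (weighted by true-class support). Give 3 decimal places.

0.860

Per-class precision (TP/(TP+FP)):
  rock: TP=71, FP=3+3+3+1+3=13 → 71/84 = 0.8452
  jazz: TP=58, FP=3+6+4+0+2=15 → 58/73 = 0.7945
  pop: TP=110, FP=1+1+8+3+4=17 → 110/127 = 0.8661
  classical: TP=124, FP=5+0+11+3+2=21 → 124/145 = 0.8552
  hiphop: TP=136, FP=1+1+5+4+4=15 → 136/151 = 0.9007
  metal: TP=89, FP=0+3+6+4+2=15 → 89/104 = 0.8558
Weighted-precision = Σ (supportᵢ/N)·precisionᵢ with N=684: (81/684)·0.8452 + (66/684)·0.7945 + (141/684)·0.8661 + (147/684)·0.8552 + (145/684)·0.9007 + (104/684)·0.8558 = 0.860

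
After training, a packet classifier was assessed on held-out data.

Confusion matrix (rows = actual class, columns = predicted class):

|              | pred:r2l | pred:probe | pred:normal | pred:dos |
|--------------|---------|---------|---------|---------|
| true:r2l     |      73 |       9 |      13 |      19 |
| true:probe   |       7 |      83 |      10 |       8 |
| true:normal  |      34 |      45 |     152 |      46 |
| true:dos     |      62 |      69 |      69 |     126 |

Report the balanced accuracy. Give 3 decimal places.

Balanced accuracy = mean of per-class recall.
  r2l: recall = 73/114 = 0.6404
  probe: recall = 83/108 = 0.7685
  normal: recall = 152/277 = 0.5487
  dos: recall = 126/326 = 0.3865
Mean = (0.6404 + 0.7685 + 0.5487 + 0.3865) / 4 = 0.586

0.586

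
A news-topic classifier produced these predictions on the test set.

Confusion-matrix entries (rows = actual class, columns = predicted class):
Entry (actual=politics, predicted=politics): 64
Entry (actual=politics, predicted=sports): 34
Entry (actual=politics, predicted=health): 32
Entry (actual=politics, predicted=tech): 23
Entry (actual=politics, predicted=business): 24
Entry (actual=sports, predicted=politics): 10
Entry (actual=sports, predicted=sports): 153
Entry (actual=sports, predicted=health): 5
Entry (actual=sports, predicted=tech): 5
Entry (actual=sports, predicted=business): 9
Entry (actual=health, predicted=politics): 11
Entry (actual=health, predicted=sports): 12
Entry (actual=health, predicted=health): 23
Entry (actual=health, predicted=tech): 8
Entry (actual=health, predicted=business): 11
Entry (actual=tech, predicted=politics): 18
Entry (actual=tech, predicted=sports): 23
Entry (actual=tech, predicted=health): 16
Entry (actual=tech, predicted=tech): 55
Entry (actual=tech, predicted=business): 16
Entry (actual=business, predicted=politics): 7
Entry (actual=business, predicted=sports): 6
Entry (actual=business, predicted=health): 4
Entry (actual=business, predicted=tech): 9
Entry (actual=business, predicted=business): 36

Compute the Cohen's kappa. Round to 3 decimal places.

Observed agreement pₒ = trace/N = 331/614 = 0.5391
Expected agreement pₑ = Σ (rowᵢ·colᵢ)/N² = (177·110 + 182·228 + 65·80 + 128·100 + 62·96)/614² = 0.2252
κ = (pₒ − pₑ)/(1 − pₑ) = (0.5391 − 0.2252)/(1 − 0.2252) = 0.405

0.405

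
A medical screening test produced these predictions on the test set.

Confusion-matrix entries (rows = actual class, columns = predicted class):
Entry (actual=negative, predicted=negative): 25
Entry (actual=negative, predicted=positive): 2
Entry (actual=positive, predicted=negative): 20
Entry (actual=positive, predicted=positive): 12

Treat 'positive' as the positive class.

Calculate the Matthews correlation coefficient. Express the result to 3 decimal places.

0.352

MCC = (TP·TN − FP·FN) / √((TP+FP)(TP+FN)(TN+FP)(TN+FN))
Numerator = 12·25 − 2·20 = 260
Denominator = √(14·32·27·45) = √544320 = 737.7805
MCC = 260 / 737.7805 = 0.352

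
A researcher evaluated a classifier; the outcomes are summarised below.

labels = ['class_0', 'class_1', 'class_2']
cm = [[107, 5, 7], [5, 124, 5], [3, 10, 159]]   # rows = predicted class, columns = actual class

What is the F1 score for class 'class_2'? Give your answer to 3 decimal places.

0.927

Treat 'class_2' as positive and all other classes as negative.
F1 score = 2·TP/(2·TP+FP+FN).
class_2: TP=159, FP=3+10=13, FN=7+5=12 → 318/343 = 0.9271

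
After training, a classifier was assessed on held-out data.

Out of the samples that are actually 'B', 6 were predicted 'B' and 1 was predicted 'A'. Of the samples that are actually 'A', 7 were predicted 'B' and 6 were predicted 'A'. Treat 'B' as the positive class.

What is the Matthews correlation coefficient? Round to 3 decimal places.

0.319

MCC = (TP·TN − FP·FN) / √((TP+FP)(TP+FN)(TN+FP)(TN+FN))
Numerator = 6·6 − 7·1 = 29
Denominator = √(13·7·13·7) = √8281 = 91.0000
MCC = 29 / 91.0000 = 0.319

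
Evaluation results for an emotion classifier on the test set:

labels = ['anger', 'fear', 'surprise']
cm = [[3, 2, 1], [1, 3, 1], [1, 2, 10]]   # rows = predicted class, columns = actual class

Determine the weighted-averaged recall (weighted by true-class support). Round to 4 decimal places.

Per-class recall (TP/(TP+FN)):
  anger: TP=3, FN=1+1=2 → 3/5 = 0.60000
  fear: TP=3, FN=2+2=4 → 3/7 = 0.42857
  surprise: TP=10, FN=1+1=2 → 10/12 = 0.83333
Weighted-recall = Σ (supportᵢ/N)·recallᵢ with N=24: (5/24)·0.60000 + (7/24)·0.42857 + (12/24)·0.83333 = 0.6667

0.6667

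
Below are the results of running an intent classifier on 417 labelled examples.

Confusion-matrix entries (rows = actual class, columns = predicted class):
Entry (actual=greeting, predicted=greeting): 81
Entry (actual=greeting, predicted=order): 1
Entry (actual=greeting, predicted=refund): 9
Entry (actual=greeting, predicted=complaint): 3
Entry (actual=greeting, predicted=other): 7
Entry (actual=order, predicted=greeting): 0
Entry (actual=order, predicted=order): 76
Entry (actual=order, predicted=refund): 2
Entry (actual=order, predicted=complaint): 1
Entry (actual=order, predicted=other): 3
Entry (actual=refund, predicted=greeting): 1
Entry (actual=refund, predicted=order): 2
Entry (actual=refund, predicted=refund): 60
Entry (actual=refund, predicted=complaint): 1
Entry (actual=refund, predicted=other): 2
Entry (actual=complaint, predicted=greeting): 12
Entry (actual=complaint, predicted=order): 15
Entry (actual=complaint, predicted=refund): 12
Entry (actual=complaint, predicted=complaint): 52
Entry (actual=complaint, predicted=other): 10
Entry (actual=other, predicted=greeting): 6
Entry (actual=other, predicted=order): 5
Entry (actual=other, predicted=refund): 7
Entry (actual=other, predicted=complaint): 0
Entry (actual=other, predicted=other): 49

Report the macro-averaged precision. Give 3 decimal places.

Per-class precision (TP/(TP+FP)):
  greeting: TP=81, FP=0+1+12+6=19 → 81/100 = 0.8100
  order: TP=76, FP=1+2+15+5=23 → 76/99 = 0.7677
  refund: TP=60, FP=9+2+12+7=30 → 60/90 = 0.6667
  complaint: TP=52, FP=3+1+1+0=5 → 52/57 = 0.9123
  other: TP=49, FP=7+3+2+10=22 → 49/71 = 0.6901
Macro-precision = mean = (0.8100 + 0.7677 + 0.6667 + 0.9123 + 0.6901) / 5 = 0.769

0.769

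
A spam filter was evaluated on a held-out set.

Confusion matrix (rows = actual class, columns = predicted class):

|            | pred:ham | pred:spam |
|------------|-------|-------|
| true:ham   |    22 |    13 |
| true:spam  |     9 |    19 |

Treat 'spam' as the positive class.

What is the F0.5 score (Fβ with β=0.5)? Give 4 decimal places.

0.6090

Fβ = (1+β²)·TP / ((1+β²)·TP + β²·FN + FP), with β²=1/4
= 1.25·19 / (1.25·19 + 0.25·9 + 13) = 0.6090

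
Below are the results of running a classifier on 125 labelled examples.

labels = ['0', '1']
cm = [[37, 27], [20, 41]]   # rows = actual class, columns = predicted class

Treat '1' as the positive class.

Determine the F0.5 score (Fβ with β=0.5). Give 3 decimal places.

Fβ = (1+β²)·TP / ((1+β²)·TP + β²·FN + FP), with β²=1/4
= 1.25·41 / (1.25·41 + 0.25·20 + 27) = 0.616

0.616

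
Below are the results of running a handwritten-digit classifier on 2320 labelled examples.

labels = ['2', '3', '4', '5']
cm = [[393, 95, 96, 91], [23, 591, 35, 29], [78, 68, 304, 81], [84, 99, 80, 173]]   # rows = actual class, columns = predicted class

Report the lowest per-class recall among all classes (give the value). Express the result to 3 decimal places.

Per-class recall (TP/(TP+FN)):
  2: TP=393, FN=95+96+91=282 → 393/675 = 0.5822
  3: TP=591, FN=23+35+29=87 → 591/678 = 0.8717
  4: TP=304, FN=78+68+81=227 → 304/531 = 0.5725
  5: TP=173, FN=84+99+80=263 → 173/436 = 0.3968
Lowest is class '5' with recall = 0.397.

0.397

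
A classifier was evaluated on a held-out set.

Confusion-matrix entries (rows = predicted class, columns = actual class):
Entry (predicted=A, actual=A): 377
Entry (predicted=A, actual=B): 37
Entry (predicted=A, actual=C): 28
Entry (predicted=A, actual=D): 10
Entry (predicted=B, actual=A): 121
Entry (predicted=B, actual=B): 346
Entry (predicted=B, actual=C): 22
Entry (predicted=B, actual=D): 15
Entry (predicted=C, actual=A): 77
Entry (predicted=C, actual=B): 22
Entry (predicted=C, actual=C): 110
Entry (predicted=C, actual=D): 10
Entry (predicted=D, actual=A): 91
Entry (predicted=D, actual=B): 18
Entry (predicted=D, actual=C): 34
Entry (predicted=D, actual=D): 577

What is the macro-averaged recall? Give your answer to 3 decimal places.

0.723

Per-class recall (TP/(TP+FN)):
  A: TP=377, FN=121+77+91=289 → 377/666 = 0.5661
  B: TP=346, FN=37+22+18=77 → 346/423 = 0.8180
  C: TP=110, FN=28+22+34=84 → 110/194 = 0.5670
  D: TP=577, FN=10+15+10=35 → 577/612 = 0.9428
Macro-recall = mean = (0.5661 + 0.8180 + 0.5670 + 0.9428) / 4 = 0.723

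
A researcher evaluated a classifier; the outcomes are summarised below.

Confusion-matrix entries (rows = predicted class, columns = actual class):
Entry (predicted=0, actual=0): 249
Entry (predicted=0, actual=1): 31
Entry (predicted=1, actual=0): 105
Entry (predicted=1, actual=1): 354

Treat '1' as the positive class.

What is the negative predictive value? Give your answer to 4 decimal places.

0.8893

NPV = TN/(TN+FN) = 249/(249+31) = 0.8893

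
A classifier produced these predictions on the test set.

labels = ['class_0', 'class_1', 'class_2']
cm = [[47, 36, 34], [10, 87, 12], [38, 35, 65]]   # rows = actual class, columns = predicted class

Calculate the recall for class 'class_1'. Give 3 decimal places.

Take TP from the diagonal, FP from the rest of the 'class_1' prediction marginal, FN from the rest of the 'class_1' actual marginal.
recall = TP/(TP+FN).
class_1: TP=87, FN=10+12=22 → 87/109 = 0.7982

0.798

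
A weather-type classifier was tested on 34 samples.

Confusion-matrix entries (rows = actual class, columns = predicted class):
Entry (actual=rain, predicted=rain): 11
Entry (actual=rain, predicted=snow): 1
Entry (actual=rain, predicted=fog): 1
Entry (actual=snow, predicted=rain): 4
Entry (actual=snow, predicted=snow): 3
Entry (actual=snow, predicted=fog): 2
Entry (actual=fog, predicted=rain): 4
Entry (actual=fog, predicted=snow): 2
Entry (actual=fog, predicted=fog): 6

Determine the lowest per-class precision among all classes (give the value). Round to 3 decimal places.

0.500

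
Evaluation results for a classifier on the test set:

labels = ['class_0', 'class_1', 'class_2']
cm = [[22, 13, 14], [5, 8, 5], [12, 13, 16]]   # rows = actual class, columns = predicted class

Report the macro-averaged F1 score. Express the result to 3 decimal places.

0.410

Per-class F1 score (2·TP/(2·TP+FP+FN)):
  class_0: TP=22, FP=5+12=17, FN=13+14=27 → 44/88 = 0.5000
  class_1: TP=8, FP=13+13=26, FN=5+5=10 → 16/52 = 0.3077
  class_2: TP=16, FP=14+5=19, FN=12+13=25 → 32/76 = 0.4211
Macro-F1 score = mean = (0.5000 + 0.3077 + 0.4211) / 3 = 0.410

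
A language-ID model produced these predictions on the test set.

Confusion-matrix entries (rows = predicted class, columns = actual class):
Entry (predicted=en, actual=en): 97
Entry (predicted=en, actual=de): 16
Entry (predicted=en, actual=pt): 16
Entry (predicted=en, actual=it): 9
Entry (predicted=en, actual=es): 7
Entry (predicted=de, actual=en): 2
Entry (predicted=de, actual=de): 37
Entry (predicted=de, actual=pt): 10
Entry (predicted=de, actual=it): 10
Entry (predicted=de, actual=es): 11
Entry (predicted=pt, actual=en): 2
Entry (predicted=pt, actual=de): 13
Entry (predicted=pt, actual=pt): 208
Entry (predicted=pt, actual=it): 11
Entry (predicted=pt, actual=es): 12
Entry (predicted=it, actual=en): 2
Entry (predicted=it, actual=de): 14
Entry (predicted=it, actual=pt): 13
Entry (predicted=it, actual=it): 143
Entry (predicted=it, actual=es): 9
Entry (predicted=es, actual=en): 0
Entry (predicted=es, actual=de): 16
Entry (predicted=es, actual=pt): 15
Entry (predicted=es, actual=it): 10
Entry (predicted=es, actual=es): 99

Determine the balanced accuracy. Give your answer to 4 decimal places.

0.7240

Balanced accuracy = mean of per-class recall.
  en: recall = 97/103 = 0.94175
  de: recall = 37/96 = 0.38542
  pt: recall = 208/262 = 0.79389
  it: recall = 143/183 = 0.78142
  es: recall = 99/138 = 0.71739
Mean = (0.94175 + 0.38542 + 0.79389 + 0.78142 + 0.71739) / 5 = 0.7240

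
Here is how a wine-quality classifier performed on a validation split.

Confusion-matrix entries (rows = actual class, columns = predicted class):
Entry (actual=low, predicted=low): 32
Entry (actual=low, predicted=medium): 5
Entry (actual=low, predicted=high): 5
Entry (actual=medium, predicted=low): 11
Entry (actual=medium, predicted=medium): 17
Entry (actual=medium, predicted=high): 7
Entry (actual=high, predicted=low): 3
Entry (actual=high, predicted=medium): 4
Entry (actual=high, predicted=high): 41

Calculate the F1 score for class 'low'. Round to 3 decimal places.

0.727

F1 score = 2·TP/(2·TP+FP+FN).
low: TP=32, FP=11+3=14, FN=5+5=10 → 64/88 = 0.7273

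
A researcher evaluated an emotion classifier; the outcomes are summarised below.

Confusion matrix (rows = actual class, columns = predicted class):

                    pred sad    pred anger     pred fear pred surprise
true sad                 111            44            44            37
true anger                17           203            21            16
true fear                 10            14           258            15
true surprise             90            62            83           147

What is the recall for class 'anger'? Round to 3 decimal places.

0.790

Treat 'anger' as positive and all other classes as negative.
recall = TP/(TP+FN).
anger: TP=203, FN=17+21+16=54 → 203/257 = 0.7899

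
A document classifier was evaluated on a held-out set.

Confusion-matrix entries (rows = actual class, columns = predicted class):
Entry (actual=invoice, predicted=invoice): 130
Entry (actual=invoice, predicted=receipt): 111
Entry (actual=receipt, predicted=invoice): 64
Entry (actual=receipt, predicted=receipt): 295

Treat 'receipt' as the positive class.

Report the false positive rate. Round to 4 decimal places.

FPR = FP/(FP+TN) = 111/(111+130) = 0.4606

0.4606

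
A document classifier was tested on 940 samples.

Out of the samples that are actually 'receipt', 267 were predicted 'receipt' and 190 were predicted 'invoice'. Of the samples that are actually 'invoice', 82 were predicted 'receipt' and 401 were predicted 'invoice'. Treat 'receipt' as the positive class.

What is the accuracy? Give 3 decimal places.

Accuracy = (TP+TN)/N = (267+401)/940 = 0.711

0.711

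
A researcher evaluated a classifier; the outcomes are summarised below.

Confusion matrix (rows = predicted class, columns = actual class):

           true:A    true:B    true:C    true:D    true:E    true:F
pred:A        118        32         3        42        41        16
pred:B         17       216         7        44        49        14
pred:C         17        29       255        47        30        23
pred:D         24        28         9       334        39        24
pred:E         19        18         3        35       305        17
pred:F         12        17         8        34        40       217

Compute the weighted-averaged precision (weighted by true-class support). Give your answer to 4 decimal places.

0.6751

Per-class precision (TP/(TP+FP)):
  A: TP=118, FP=32+3+42+41+16=134 → 118/252 = 0.46825
  B: TP=216, FP=17+7+44+49+14=131 → 216/347 = 0.62248
  C: TP=255, FP=17+29+47+30+23=146 → 255/401 = 0.63591
  D: TP=334, FP=24+28+9+39+24=124 → 334/458 = 0.72926
  E: TP=305, FP=19+18+3+35+17=92 → 305/397 = 0.76826
  F: TP=217, FP=12+17+8+34+40=111 → 217/328 = 0.66159
Weighted-precision = Σ (supportᵢ/N)·precisionᵢ with N=2183: (207/2183)·0.46825 + (340/2183)·0.62248 + (285/2183)·0.63591 + (536/2183)·0.72926 + (504/2183)·0.76826 + (311/2183)·0.66159 = 0.6751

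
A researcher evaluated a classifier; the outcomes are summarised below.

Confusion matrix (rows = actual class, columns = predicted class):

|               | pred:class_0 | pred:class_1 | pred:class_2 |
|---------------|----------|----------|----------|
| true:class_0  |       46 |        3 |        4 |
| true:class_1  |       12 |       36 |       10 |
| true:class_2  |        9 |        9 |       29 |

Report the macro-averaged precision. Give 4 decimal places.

0.7037

Per-class precision (TP/(TP+FP)):
  class_0: TP=46, FP=12+9=21 → 46/67 = 0.68657
  class_1: TP=36, FP=3+9=12 → 36/48 = 0.75000
  class_2: TP=29, FP=4+10=14 → 29/43 = 0.67442
Macro-precision = mean = (0.68657 + 0.75000 + 0.67442) / 3 = 0.7037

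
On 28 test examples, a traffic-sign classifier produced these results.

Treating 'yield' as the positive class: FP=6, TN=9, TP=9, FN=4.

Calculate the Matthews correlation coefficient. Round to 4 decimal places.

0.2923

MCC = (TP·TN − FP·FN) / √((TP+FP)(TP+FN)(TN+FP)(TN+FN))
Numerator = 9·9 − 6·4 = 57
Denominator = √(15·13·15·13) = √38025 = 195.0000
MCC = 57 / 195.0000 = 0.2923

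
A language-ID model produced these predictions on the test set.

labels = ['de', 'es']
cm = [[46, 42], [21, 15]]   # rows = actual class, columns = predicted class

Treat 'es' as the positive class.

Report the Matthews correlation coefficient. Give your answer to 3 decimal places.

-0.055

MCC = (TP·TN − FP·FN) / √((TP+FP)(TP+FN)(TN+FP)(TN+FN))
Numerator = 15·46 − 42·21 = -192
Denominator = √(57·36·88·67) = √12098592 = 3478.3030
MCC = -192 / 3478.3030 = -0.055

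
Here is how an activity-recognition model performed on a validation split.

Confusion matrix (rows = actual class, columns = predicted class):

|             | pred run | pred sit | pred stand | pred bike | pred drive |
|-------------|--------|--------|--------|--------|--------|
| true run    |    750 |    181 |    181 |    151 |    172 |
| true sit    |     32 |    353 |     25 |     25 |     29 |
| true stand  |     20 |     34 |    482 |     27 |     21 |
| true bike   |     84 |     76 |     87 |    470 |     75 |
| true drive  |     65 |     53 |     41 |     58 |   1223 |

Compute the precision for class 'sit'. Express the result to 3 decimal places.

0.506

Treat 'sit' as positive and all other classes as negative.
precision = TP/(TP+FP).
sit: TP=353, FP=181+34+76+53=344 → 353/697 = 0.5065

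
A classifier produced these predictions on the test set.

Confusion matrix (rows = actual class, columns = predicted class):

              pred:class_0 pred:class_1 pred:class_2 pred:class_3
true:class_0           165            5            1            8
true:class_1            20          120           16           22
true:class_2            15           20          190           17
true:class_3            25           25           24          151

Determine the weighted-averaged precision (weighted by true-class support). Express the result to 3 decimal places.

0.762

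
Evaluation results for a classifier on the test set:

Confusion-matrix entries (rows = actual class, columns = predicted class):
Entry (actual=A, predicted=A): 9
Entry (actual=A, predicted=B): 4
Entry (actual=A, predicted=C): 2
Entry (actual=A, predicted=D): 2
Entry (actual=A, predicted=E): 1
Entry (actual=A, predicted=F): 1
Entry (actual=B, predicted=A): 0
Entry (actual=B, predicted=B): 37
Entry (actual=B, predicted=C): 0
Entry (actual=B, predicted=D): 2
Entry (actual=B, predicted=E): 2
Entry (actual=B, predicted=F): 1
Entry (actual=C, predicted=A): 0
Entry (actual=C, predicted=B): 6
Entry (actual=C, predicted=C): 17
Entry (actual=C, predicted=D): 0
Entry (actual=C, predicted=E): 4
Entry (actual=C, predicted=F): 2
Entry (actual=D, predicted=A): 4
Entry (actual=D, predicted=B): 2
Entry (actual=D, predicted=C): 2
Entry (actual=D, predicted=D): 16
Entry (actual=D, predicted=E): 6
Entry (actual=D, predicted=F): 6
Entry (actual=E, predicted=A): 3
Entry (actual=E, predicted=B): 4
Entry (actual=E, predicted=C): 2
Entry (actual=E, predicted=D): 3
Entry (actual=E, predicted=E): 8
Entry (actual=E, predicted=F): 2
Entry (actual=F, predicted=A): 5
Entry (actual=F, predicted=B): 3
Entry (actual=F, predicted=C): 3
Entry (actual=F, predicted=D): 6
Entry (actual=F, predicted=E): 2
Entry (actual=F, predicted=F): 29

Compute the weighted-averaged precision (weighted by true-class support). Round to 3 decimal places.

0.593

Per-class precision (TP/(TP+FP)):
  A: TP=9, FP=0+0+4+3+5=12 → 9/21 = 0.4286
  B: TP=37, FP=4+6+2+4+3=19 → 37/56 = 0.6607
  C: TP=17, FP=2+0+2+2+3=9 → 17/26 = 0.6538
  D: TP=16, FP=2+2+0+3+6=13 → 16/29 = 0.5517
  E: TP=8, FP=1+2+4+6+2=15 → 8/23 = 0.3478
  F: TP=29, FP=1+1+2+6+2=12 → 29/41 = 0.7073
Weighted-precision = Σ (supportᵢ/N)·precisionᵢ with N=196: (19/196)·0.4286 + (42/196)·0.6607 + (29/196)·0.6538 + (36/196)·0.5517 + (22/196)·0.3478 + (48/196)·0.7073 = 0.593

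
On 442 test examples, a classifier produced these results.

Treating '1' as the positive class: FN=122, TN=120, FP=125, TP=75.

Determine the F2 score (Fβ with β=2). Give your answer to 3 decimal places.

Fβ = (1+β²)·TP / ((1+β²)·TP + β²·FN + FP), with β²=4
= 5·75 / (5·75 + 4·122 + 125) = 0.380

0.380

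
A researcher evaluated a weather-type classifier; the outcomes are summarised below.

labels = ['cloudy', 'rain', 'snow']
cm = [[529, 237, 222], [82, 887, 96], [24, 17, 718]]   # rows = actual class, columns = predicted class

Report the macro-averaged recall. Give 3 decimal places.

0.771

Per-class recall (TP/(TP+FN)):
  cloudy: TP=529, FN=237+222=459 → 529/988 = 0.5354
  rain: TP=887, FN=82+96=178 → 887/1065 = 0.8329
  snow: TP=718, FN=24+17=41 → 718/759 = 0.9460
Macro-recall = mean = (0.5354 + 0.8329 + 0.9460) / 3 = 0.771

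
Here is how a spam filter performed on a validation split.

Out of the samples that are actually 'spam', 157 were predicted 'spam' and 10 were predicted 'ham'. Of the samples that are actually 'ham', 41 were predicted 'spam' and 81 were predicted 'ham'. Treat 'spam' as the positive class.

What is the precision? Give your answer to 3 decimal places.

0.793

Precision = TP/(TP+FP) = 157/(157+41) = 157/198 = 0.793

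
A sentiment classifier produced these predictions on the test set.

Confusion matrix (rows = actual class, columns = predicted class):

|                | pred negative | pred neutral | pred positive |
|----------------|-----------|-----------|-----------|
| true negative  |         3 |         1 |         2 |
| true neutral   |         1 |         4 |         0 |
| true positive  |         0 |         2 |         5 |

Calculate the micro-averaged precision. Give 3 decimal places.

Micro-averaging pools counts across classes: ΣTP=12, ΣFP=6, ΣFN=6.
Micro-precision = TP/(TP+FP) on pooled counts = 0.667 (equals overall accuracy in single-label multiclass).

0.667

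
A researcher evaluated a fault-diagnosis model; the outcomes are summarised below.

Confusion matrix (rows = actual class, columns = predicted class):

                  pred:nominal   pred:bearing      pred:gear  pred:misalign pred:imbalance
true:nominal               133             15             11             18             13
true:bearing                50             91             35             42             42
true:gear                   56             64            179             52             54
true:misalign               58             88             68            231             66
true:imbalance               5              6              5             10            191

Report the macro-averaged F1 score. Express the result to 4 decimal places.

0.5174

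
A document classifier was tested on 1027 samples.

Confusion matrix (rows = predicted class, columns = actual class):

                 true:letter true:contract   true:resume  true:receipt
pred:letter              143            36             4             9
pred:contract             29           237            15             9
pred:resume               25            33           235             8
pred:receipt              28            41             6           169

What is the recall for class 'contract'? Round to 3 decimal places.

0.683

Take TP from the diagonal, FP from the rest of the 'contract' prediction marginal, FN from the rest of the 'contract' actual marginal.
recall = TP/(TP+FN).
contract: TP=237, FN=36+33+41=110 → 237/347 = 0.6830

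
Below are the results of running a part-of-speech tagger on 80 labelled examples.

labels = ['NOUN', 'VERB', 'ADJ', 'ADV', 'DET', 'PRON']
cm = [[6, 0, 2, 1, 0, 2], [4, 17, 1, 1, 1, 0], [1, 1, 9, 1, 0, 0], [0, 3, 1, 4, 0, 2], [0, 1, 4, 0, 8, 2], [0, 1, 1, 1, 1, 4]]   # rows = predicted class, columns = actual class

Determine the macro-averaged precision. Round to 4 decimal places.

0.5729

Per-class precision (TP/(TP+FP)):
  NOUN: TP=6, FP=0+2+1+0+2=5 → 6/11 = 0.54545
  VERB: TP=17, FP=4+1+1+1+0=7 → 17/24 = 0.70833
  ADJ: TP=9, FP=1+1+1+0+0=3 → 9/12 = 0.75000
  ADV: TP=4, FP=0+3+1+0+2=6 → 4/10 = 0.40000
  DET: TP=8, FP=0+1+4+0+2=7 → 8/15 = 0.53333
  PRON: TP=4, FP=0+1+1+1+1=4 → 4/8 = 0.50000
Macro-precision = mean = (0.54545 + 0.70833 + 0.75000 + 0.40000 + 0.53333 + 0.50000) / 6 = 0.5729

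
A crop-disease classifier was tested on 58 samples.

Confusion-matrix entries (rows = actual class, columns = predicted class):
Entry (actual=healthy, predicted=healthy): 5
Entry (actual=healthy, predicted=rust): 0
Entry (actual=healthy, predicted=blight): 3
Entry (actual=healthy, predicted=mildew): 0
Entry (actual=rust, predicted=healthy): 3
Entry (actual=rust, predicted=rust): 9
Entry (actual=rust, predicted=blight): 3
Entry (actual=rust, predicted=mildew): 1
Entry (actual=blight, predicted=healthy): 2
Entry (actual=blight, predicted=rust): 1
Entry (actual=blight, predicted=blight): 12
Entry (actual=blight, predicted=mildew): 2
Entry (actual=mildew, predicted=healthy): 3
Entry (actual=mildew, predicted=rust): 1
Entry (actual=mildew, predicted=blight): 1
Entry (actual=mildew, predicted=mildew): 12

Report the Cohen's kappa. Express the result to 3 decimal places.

0.537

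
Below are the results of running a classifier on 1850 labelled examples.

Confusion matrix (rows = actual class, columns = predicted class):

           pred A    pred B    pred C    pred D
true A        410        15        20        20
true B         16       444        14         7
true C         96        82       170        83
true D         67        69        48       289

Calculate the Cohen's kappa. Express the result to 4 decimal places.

Observed agreement pₒ = trace/N = 1313/1850 = 0.70973
Expected agreement pₑ = Σ (rowᵢ·colᵢ)/N² = (465·589 + 481·610 + 431·252 + 473·399)/1850² = 0.25263
κ = (pₒ − pₑ)/(1 − pₑ) = (0.70973 − 0.25263)/(1 − 0.25263) = 0.6116

0.6116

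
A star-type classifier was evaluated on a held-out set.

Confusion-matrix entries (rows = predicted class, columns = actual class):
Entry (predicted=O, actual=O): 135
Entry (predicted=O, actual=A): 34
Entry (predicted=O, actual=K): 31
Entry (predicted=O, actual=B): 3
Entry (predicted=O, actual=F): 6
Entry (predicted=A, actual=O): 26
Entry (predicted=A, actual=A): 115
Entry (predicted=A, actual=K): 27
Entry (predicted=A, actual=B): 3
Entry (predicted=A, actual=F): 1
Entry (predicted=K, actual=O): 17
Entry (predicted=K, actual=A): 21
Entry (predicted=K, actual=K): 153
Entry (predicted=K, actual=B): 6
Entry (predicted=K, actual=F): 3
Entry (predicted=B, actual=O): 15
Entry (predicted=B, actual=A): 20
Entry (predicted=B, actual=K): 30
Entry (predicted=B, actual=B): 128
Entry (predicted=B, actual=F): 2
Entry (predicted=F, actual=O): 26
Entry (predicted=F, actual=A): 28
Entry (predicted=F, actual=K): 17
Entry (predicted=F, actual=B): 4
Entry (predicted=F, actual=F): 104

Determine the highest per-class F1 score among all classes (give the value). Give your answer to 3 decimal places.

Per-class F1 score (2·TP/(2·TP+FP+FN)):
  O: TP=135, FP=34+31+3+6=74, FN=26+17+15+26=84 → 270/428 = 0.6308
  A: TP=115, FP=26+27+3+1=57, FN=34+21+20+28=103 → 230/390 = 0.5897
  K: TP=153, FP=17+21+6+3=47, FN=31+27+30+17=105 → 306/458 = 0.6681
  B: TP=128, FP=15+20+30+2=67, FN=3+3+6+4=16 → 256/339 = 0.7552
  F: TP=104, FP=26+28+17+4=75, FN=6+1+3+2=12 → 208/295 = 0.7051
Highest is class 'B' with F1 score = 0.755.

0.755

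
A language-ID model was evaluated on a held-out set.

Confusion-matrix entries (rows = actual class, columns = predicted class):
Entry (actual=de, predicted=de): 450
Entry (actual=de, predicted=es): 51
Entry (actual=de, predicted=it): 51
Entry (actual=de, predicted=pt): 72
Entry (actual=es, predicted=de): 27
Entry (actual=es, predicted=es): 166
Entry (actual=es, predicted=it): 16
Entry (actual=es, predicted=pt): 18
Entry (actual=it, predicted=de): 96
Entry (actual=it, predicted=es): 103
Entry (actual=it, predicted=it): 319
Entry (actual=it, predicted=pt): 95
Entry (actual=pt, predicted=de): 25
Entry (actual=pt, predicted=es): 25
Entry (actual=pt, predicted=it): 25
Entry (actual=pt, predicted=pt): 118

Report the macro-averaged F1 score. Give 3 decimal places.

0.604

Per-class F1 score (2·TP/(2·TP+FP+FN)):
  de: TP=450, FP=27+96+25=148, FN=51+51+72=174 → 900/1222 = 0.7365
  es: TP=166, FP=51+103+25=179, FN=27+16+18=61 → 332/572 = 0.5804
  it: TP=319, FP=51+16+25=92, FN=96+103+95=294 → 638/1024 = 0.6230
  pt: TP=118, FP=72+18+95=185, FN=25+25+25=75 → 236/496 = 0.4758
Macro-F1 score = mean = (0.7365 + 0.5804 + 0.6230 + 0.4758) / 4 = 0.604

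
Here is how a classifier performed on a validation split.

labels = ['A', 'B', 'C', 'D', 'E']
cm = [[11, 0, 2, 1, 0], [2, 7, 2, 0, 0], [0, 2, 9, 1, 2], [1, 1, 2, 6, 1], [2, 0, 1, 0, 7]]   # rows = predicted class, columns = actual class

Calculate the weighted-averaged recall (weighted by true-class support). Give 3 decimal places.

0.667

Per-class recall (TP/(TP+FN)):
  A: TP=11, FN=2+0+1+2=5 → 11/16 = 0.6875
  B: TP=7, FN=0+2+1+0=3 → 7/10 = 0.7000
  C: TP=9, FN=2+2+2+1=7 → 9/16 = 0.5625
  D: TP=6, FN=1+0+1+0=2 → 6/8 = 0.7500
  E: TP=7, FN=0+0+2+1=3 → 7/10 = 0.7000
Weighted-recall = Σ (supportᵢ/N)·recallᵢ with N=60: (16/60)·0.6875 + (10/60)·0.7000 + (16/60)·0.5625 + (8/60)·0.7500 + (10/60)·0.7000 = 0.667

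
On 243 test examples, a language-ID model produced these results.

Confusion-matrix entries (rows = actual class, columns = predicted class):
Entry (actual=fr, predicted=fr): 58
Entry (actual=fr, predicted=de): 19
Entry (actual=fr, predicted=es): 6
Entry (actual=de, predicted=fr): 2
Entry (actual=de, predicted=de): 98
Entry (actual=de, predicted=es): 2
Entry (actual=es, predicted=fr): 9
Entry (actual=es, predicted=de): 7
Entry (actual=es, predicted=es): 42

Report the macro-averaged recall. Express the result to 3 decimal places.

0.795

Per-class recall (TP/(TP+FN)):
  fr: TP=58, FN=19+6=25 → 58/83 = 0.6988
  de: TP=98, FN=2+2=4 → 98/102 = 0.9608
  es: TP=42, FN=9+7=16 → 42/58 = 0.7241
Macro-recall = mean = (0.6988 + 0.9608 + 0.7241) / 3 = 0.795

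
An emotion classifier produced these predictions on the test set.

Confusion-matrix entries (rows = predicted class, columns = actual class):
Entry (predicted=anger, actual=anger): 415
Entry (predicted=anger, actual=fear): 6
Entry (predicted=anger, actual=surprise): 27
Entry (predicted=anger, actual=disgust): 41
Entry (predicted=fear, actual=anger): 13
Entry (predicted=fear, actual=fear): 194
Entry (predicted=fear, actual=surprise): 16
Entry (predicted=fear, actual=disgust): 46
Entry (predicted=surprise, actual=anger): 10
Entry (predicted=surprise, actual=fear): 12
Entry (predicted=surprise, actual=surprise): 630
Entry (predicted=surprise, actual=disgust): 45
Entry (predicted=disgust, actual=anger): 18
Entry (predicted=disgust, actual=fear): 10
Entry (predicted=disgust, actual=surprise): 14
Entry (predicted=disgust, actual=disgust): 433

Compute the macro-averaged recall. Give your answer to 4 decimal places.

Per-class recall (TP/(TP+FN)):
  anger: TP=415, FN=13+10+18=41 → 415/456 = 0.91009
  fear: TP=194, FN=6+12+10=28 → 194/222 = 0.87387
  surprise: TP=630, FN=27+16+14=57 → 630/687 = 0.91703
  disgust: TP=433, FN=41+46+45=132 → 433/565 = 0.76637
Macro-recall = mean = (0.91009 + 0.87387 + 0.91703 + 0.76637) / 4 = 0.8668

0.8668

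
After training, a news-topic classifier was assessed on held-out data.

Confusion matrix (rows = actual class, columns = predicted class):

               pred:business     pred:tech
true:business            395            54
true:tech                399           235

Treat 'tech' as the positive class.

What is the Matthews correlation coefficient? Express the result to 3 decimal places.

0.279

MCC = (TP·TN − FP·FN) / √((TP+FP)(TP+FN)(TN+FP)(TN+FN))
Numerator = 235·395 − 54·399 = 71279
Denominator = √(289·634·449·794) = √65321168356 = 255580.0625
MCC = 71279 / 255580.0625 = 0.279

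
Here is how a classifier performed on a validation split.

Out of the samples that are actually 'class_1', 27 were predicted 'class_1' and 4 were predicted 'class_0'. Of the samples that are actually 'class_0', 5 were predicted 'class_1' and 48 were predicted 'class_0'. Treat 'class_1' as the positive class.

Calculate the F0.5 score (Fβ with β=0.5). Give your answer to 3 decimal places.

Fβ = (1+β²)·TP / ((1+β²)·TP + β²·FN + FP), with β²=1/4
= 1.25·27 / (1.25·27 + 0.25·4 + 5) = 0.849

0.849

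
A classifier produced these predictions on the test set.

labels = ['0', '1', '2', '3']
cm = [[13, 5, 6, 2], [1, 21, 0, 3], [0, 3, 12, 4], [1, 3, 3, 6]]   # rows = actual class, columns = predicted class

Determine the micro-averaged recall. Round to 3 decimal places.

Micro-averaging pools counts across classes: ΣTP=52, ΣFP=31, ΣFN=31.
Micro-recall = TP/(TP+FN) on pooled counts = 0.627 (equals overall accuracy in single-label multiclass).

0.627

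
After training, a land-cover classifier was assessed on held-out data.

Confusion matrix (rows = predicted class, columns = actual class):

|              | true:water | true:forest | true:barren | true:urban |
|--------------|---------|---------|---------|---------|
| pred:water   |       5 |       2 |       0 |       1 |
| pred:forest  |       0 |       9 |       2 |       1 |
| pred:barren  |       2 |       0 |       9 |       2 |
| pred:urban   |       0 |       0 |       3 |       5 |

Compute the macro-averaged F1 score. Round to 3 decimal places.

Per-class F1 score (2·TP/(2·TP+FP+FN)):
  water: TP=5, FP=2+0+1=3, FN=0+2+0=2 → 10/15 = 0.6667
  forest: TP=9, FP=0+2+1=3, FN=2+0+0=2 → 18/23 = 0.7826
  barren: TP=9, FP=2+0+2=4, FN=0+2+3=5 → 18/27 = 0.6667
  urban: TP=5, FP=0+0+3=3, FN=1+1+2=4 → 10/17 = 0.5882
Macro-F1 score = mean = (0.6667 + 0.7826 + 0.6667 + 0.5882) / 4 = 0.676

0.676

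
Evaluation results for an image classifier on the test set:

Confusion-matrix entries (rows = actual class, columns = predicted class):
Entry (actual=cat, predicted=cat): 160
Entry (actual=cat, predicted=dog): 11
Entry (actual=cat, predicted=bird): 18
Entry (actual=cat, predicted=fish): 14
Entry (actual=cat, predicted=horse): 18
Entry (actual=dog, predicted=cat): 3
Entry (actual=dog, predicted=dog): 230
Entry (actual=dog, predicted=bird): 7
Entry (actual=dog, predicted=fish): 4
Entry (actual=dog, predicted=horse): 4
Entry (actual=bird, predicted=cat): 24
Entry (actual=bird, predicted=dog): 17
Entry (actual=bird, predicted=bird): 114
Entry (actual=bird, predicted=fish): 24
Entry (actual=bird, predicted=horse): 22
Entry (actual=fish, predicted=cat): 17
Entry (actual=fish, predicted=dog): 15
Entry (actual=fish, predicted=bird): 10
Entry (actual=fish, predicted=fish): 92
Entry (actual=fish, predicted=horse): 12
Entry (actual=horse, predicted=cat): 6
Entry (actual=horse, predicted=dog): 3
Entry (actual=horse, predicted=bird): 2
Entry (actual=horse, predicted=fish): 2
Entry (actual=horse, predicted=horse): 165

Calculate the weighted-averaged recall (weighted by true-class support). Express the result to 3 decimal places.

Per-class recall (TP/(TP+FN)):
  cat: TP=160, FN=11+18+14+18=61 → 160/221 = 0.7240
  dog: TP=230, FN=3+7+4+4=18 → 230/248 = 0.9274
  bird: TP=114, FN=24+17+24+22=87 → 114/201 = 0.5672
  fish: TP=92, FN=17+15+10+12=54 → 92/146 = 0.6301
  horse: TP=165, FN=6+3+2+2=13 → 165/178 = 0.9270
Weighted-recall = Σ (supportᵢ/N)·recallᵢ with N=994: (221/994)·0.7240 + (248/994)·0.9274 + (201/994)·0.5672 + (146/994)·0.6301 + (178/994)·0.9270 = 0.766

0.766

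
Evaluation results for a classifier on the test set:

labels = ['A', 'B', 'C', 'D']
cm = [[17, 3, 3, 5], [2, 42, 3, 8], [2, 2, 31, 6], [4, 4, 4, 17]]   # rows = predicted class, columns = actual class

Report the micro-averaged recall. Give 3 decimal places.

Micro-averaging pools counts across classes: ΣTP=107, ΣFP=46, ΣFN=46.
Micro-recall = TP/(TP+FN) on pooled counts = 0.699 (equals overall accuracy in single-label multiclass).

0.699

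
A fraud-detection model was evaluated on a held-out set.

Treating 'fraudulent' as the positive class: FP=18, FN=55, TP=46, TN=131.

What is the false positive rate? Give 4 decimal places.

FPR = FP/(FP+TN) = 18/(18+131) = 0.1208

0.1208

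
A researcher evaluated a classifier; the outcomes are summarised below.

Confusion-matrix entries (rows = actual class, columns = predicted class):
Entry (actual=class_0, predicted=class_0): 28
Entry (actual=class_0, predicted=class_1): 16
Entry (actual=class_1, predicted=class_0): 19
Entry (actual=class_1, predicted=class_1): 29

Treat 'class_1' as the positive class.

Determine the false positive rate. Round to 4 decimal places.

0.3636

FPR = FP/(FP+TN) = 16/(16+28) = 0.3636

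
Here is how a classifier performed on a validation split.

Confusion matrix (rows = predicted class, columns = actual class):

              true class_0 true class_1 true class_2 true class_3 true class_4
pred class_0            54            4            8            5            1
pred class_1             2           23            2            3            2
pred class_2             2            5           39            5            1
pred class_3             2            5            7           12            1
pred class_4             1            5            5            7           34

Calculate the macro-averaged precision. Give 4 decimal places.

0.6634

Per-class precision (TP/(TP+FP)):
  class_0: TP=54, FP=4+8+5+1=18 → 54/72 = 0.75000
  class_1: TP=23, FP=2+2+3+2=9 → 23/32 = 0.71875
  class_2: TP=39, FP=2+5+5+1=13 → 39/52 = 0.75000
  class_3: TP=12, FP=2+5+7+1=15 → 12/27 = 0.44444
  class_4: TP=34, FP=1+5+5+7=18 → 34/52 = 0.65385
Macro-precision = mean = (0.75000 + 0.71875 + 0.75000 + 0.44444 + 0.65385) / 5 = 0.6634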